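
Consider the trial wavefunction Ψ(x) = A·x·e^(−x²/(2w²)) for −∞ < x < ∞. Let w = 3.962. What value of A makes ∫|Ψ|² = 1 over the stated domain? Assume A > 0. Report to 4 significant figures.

A ≈ 0.1347

We need A² ∫|f|² dx = 1, taking the integral from −∞ to ∞.
Differentiating ∫e^(−αx²) dx = √(π/α) under α to get the higher moments, ∫|Ψ|² dx = A²·(√(π)·w^3/2).
Hence A² = 1/[√(π)·w^3/2].
With w = 3.962: A² = 0.018143 and A = 0.13470.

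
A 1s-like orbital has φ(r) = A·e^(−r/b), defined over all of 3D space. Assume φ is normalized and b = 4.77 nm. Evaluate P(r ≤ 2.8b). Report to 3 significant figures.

Integrate the radial probability density 4πr²|φ|² over r ≤ 2.8b.
Normalization gives A² = 1/(π·b^3).
Let u = r/b; then A², 4π and the length scale all cancel, so P = ∫_{0}^{2.8} u^2·e^(-2·u) du ÷ ∫_{0}^{∞} u^2·e^(-2·u) du.
Using ∫ u^2·e^(-2·u) du = -(2·u^2 + 2·u + 1)·e^(-2·u)/4, the numerator is 1/4 - 557·e^(-28/5)/100 and the denominator is 1/4.
Taking the ratio yields P = 0.9176.

P ≈ 0.918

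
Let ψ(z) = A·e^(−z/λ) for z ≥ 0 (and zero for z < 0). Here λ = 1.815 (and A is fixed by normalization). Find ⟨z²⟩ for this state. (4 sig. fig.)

The expectation value is the |ψ|²-weighted average of z^2: ∫ z^2|ψ|² dz.
Evaluating both integrals, ⟨z²⟩ = λ^2/2.
With λ = 1.815, ⟨z^2⟩ = 1.6471.

⟨z^2⟩ ≈ 1.647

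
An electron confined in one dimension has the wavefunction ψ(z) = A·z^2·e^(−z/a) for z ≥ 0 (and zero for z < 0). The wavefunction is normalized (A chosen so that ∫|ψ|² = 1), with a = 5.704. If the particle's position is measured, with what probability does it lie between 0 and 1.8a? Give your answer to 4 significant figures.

The probability is P = ∫ |ψ|² dz over [0, 1.8a].
With A² fixed by ∫|ψ|² = 1, i.e. A² = (3·a^5/4)^(−1), substitute and integrate.
Let u = z/a; then A² and the length scale cancel, so P = ∫_{0}^{1.8} u^4·e^(-2·u) du ÷ ∫_{0}^{∞} u^4·e^(-2·u) du.
An antiderivative of u^4·e^(-2·u) is -(u^4/2 + u^3 + 3·u^2/2 + 3·u/2 + 3/4)·e^(-2·u); evaluating from 0 to 1.8 gives ≈ 0.220171, while the full integral is 3/4.
The result is P = 0.29356.

P ≈ 0.2936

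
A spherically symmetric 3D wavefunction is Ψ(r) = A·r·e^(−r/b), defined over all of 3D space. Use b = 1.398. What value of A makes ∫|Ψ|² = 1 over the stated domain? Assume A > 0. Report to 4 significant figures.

Require ∫ |Ψ|² 4πr² dr = 1 over the whole domain.
Using ∫₀^∞ rⁿ e^(−αr) dr = n!/αⁿ⁺¹, carrying out the integral gives A² · 3·π·b^5.
Setting this equal to 1 gives A² = 1/(3·π·b^5).
With b = 1.398: A² = 0.019870 and A = 0.14096.

A ≈ 0.1410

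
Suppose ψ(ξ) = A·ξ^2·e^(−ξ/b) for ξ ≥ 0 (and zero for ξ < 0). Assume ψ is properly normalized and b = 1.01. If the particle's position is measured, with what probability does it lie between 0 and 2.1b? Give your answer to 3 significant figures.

P ≈ 0.410

|ψ|² is the probability density, so P = ∫_{0}^{2.1b} |ψ|² dξ.
The normalization integral ∫|ψ|²dξ over the whole domain equals 3·b^5/4·A², and A² cancels in the ratio.
Substituting u = ξ/b, A² and the length scale cancel in the ratio: P = ∫_{0}^{2.1} u^4·e^(-2·u) du / ∫_{0}^{∞} u^4·e^(-2·u) du.
Using ∫ u^4·e^(-2·u) du = -(u^4/2 + u^3 + 3·u^2/2 + 3·u/2 + 3/4)·e^(-2·u), the numerator is ≈ 0.30763 and the denominator is 3/4.
Evaluating gives P = 0.4102.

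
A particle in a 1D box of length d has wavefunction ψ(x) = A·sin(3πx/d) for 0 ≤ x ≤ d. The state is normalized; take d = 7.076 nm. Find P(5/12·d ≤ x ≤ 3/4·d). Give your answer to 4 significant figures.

P ≈ 0.3333

P = ∫_{5/12·d}^{3/4·d} |ψ(x)|² dx.
The normalization integral ∫|ψ|²dx over the whole domain equals d/2·A², and A² cancels in the ratio.
Substituting u = x/d, A² and the length scale cancel in the ratio: P = ∫_{5/12}^{3/4} sin(3·π·u)^2 du / ∫_{0}^{1} sin(3·π·u)^2 du.
An antiderivative of sin(3·π·u)^2 is u/2 - sin(6·π·u)/(12·π); evaluating from 5/12 to 3/4 gives 1/6, while the full integral is 1/2.
The result is P = 1/3.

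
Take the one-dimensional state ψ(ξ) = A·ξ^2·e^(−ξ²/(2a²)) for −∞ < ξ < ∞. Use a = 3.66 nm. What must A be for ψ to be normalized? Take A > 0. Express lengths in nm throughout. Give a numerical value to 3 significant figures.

A ≈ 0.0338 nm^(-5/2)

Normalization requires ∫|ψ|² dξ = 1, integrated from −∞ to ∞.
The integral (without the A² prefactor) comes out to 3·√(π)·a^5/4.
With a = 3.66: A² = 0.001145 and A = 0.03384.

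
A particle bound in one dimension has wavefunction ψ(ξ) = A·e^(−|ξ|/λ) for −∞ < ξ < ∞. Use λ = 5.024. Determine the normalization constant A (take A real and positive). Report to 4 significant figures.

Require ∫ |ψ|² dξ = 1 over the whole domain.
With ∫₀^∞ ξ^0 e^(−αξ) dξ = 0!/α^1, carrying out the integral gives A² · λ.
Setting this equal to 1 gives A² = 1/(λ).
With λ = 5.024: A² = 0.19904 and A = 0.44614.

A ≈ 0.4461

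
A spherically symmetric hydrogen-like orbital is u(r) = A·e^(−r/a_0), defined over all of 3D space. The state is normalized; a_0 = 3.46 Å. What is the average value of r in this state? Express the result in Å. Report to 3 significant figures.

⟨r⟩ = ∫ r |u|² 4πr² dr over the full domain.
The ratio of the moment integral to the normalization integral gives ⟨r⟩ = 3·a_0/2.
With a_0 = 3.46, ⟨r⟩ = 5.190.

⟨r⟩ ≈ 5.19 Å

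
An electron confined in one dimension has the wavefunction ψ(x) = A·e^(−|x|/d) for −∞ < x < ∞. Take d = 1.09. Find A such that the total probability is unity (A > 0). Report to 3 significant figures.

The normalization condition is ∫|ψ|² dx = 1 from −∞ to ∞.
With ψ = A·e^(−|x|/d), the integral evaluates to A²·[d].
Hence A² = 1/[d].
With d = 1.09: A² = 0.9174 and A = 0.9578.

A ≈ 0.958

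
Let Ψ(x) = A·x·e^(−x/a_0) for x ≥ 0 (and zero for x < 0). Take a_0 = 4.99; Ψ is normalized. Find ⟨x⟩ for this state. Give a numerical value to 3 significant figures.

By definition ⟨x⟩ = ∫ x |Ψ(x)|² dx.
Since the A² factors cancel between numerator and denominator, ⟨x⟩ = 3·a_0/2.
With a_0 = 4.99, ⟨x⟩ = 7.485.

⟨x⟩ ≈ 7.49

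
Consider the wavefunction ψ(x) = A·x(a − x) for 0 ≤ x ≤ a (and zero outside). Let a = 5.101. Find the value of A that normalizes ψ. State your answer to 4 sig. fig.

A ≈ 0.09320

Require ∫ |ψ|² dx = 1 over the whole domain.
Expanding the polynomial and integrating term by term, ∫|ψ|² dx = A²·(a^5/30).
So A² = (a^5/30)^(−1).
Substituting a = 5.101 gives A² = 0.0086865, so A = 0.093201.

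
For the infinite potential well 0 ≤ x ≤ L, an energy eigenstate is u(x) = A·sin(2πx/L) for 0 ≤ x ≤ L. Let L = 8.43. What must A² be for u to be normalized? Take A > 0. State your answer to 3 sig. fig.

The normalization condition is ∫|u|² dx = 1 from 0 to L.
The integral (without the A² prefactor) comes out to L/2.
Hence A² = 1/[L/2].
Plugging in L = 8.43 yields A = 0.4871.

A^2 ≈ 0.237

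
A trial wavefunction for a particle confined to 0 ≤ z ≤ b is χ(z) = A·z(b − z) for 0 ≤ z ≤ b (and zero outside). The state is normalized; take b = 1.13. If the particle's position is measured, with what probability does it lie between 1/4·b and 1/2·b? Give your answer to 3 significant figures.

P ≈ 0.396

|χ|² is the probability density, so P = ∫_{1/4·b}^{1/2·b} |χ|² dz.
The normalization integral ∫|χ|²dz over the whole domain equals b^5/30·A², and A² cancels in the ratio.
Let u = z/b; then A² and the length scale cancel, so P = ∫_{1/4}^{1/2} u^2·(1 - u)^2 du ÷ ∫_{0}^{1} u^2·(1 - u)^2 du.
With ∫ u^2·(1 - u)^2 du = u^3·(6·u^2 - 15·u + 10)/30 + C, the region integral is ≈ 0.013216 and the full one is 1/30.
Taking the ratio, P = 203/512.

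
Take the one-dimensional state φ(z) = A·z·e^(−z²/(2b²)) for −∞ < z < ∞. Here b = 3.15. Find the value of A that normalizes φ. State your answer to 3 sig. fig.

We need A² ∫|f|² dz = 1, taking the integral from −∞ to ∞.
Carrying out the integral gives A² · √(π)·b^3/2.
So A² = (√(π)·b^3/2)^(−1).
With b = 3.15: A² = 0.03610 and A = 0.1900.

A ≈ 0.190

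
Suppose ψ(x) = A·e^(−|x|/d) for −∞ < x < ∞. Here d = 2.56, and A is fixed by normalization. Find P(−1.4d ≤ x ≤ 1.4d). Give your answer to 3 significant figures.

P = ∫_{−1.4d}^{1.4d} |ψ(x)|² dx.
The normalization integral ∫|ψ|²dx over the whole domain equals d·A², and A² cancels in the ratio.
By symmetry take twice the x ≥ 0 contribution in numerator and denominator; the 2's cancel. Let u = x/d; then A² and the length scale cancel, so P = ∫_{0}^{1.4} e^(-2·u) du ÷ ∫_{0}^{∞} e^(-2·u) du.
An antiderivative of e^(-2·u) is -e^(-2·u)/2; evaluating from 0 to 1.4 gives 1/2 - e^(-14/5)/2, while the full integral is 1/2.
Taking the ratio, P = 0.9392.

P ≈ 0.939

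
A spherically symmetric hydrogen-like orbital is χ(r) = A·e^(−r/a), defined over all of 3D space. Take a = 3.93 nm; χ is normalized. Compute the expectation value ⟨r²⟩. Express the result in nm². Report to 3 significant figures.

⟨r^2⟩ ≈ 46.3 nm^2

By definition ⟨r²⟩ = ∫ r^2 |χ(r)|² 4πr² dr.
The ratio of the moment integral to the normalization integral gives ⟨r²⟩ = 3·a^2.
Putting a = 3.93 gives 46.33.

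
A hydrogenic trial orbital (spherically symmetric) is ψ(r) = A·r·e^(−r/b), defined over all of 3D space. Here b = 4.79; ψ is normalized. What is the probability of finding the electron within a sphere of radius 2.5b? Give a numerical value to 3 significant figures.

P ≈ 0.560

P = ∫ |ψ|² 4πr² dr over r ≤ 2.5b.
Normalization gives A² = 1/(3·π·b^5).
Substituting u = r/b, A², 4π and the length scale all cancel in the ratio: P = ∫_{0}^{2.5} u^4·e^(-2·u) du / ∫_{0}^{∞} u^4·e^(-2·u) du.
An antiderivative of u^4·e^(-2·u) is -(u^4/2 + u^3 + 3·u^2/2 + 3·u/2 + 3/4)·e^(-2·u); evaluating from 0 to 2.5 gives 3/4 - 1569·e^(-5)/32, while the full integral is 3/4.
This evaluates to P = 0.5595.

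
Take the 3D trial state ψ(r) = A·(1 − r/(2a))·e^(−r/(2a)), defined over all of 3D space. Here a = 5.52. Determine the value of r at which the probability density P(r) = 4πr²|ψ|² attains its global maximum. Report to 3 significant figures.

The maximum of P(r) = 4πr²|ψ|² occurs where its derivative vanishes.
Solving yields r = a·(√(5) + 3).
With a = 5.52, the most probable radial distance is 28.90.

r ≈ 28.9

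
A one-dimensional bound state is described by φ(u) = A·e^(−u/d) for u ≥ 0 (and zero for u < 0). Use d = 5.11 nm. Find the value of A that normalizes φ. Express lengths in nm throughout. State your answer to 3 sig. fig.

A ≈ 0.626 nm^(-1/2)

We need A² ∫|f|² du = 1, taking the integral from 0 to ∞.
Using ∫₀^∞ uⁿ e^(−αu) du = n!/αⁿ⁺¹, the integral (without the A² prefactor) comes out to d/2.
Hence A² = 1/[d/2].
With d = 5.11: A² = 0.3914 and A = 0.6256.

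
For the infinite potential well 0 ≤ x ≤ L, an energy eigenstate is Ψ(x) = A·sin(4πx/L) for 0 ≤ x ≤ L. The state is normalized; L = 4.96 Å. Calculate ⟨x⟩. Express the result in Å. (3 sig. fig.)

By definition ⟨x⟩ = ∫ x |Ψ(x)|² dx.
Since the A² factors cancel between numerator and denominator, ⟨x⟩ = L/2.
Putting L = 4.96 gives 2.480.

⟨x⟩ ≈ 2.48 Å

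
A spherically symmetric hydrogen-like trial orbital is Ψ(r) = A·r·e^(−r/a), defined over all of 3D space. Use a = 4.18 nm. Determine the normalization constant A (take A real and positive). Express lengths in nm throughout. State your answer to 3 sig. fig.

A ≈ 0.00912 nm^(-5/2)

The normalization condition is ∫|Ψ|² 4πr² dr = 1 from 0 to ∞.
In 3D with spherical symmetry the volume element is 4πr² dr.
Recall ∫₀^∞ r^m e^(−r/β) dr = m!·β^(m+1), carrying out the integral gives A² · 3·π·a^5.
So A² = (3·π·a^5)^(−1).
Substituting a = 4.18 gives A² = 0.00008315, so A = 0.009119.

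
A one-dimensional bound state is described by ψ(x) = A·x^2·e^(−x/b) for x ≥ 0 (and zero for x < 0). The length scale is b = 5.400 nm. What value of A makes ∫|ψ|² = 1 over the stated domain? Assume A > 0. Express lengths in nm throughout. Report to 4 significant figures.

A ≈ 0.01704 nm^(-5/2)

Require ∫ |ψ|² dx = 1 over the whole domain.
With ∫₀^∞ x^4 e^(−αx) dx = 4!/α^5, ∫|ψ|² dx = A²·(3·b^5/4).
Substituting b = 5.400 gives A² = 0.00029038, so A = 0.017041.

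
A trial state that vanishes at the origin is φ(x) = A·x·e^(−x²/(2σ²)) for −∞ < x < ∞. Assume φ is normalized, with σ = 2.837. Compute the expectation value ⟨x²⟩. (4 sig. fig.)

⟨x^2⟩ ≈ 12.07

⟨x²⟩ = ∫ x^2 |φ|² dx over the full domain.
Differentiating ∫e^(−αx²) dx = √(π/α) under α to get the higher moments, the ratio of the moment integral to the normalization integral gives ⟨x²⟩ = 3·σ^2/2.
Putting σ = 2.837 gives 12.073.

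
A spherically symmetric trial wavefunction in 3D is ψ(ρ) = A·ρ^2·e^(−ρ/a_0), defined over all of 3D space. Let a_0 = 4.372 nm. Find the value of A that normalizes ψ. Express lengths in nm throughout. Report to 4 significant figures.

Normalization requires ∫|ψ|² 4πρ² dρ = 1, integrated from 0 to ∞.
Carrying out the integral gives A² · 45·π·a_0^7/2.
Hence A² = 1/[45·π·a_0^7/2].
Substituting a_0 = 4.372 gives A² = 4.6335E-7, so A = 0.00068070.

A ≈ 0.0006807 nm^(-7/2)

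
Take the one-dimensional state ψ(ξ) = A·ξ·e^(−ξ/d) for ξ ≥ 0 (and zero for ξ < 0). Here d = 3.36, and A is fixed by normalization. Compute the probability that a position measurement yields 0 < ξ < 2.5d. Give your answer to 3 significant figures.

|ψ|² is the probability density, so P = ∫_{0}^{2.5d} |ψ|² dξ.
The normalization integral ∫|ψ|²dξ over the whole domain equals d^3/4·A², and A² cancels in the ratio.
Let u = ξ/d; then A² and the length scale cancel, so P = ∫_{0}^{2.5} u^2·e^(-2·u) du ÷ ∫_{0}^{∞} u^2·e^(-2·u) du.
An antiderivative of u^2·e^(-2·u) is -(2·u^2 + 2·u + 1)·e^(-2·u)/4; evaluating from 0 to 2.5 gives 1/4 - 37·e^(-5)/8, while the full integral is 1/4.
This works out to P = 0.8753.

P ≈ 0.875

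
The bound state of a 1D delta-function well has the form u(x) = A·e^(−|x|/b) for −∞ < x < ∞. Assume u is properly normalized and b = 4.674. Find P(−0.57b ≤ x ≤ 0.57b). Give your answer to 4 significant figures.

P = ∫_{−0.57b}^{0.57b} |u(x)|² dx.
Since A² = 1/(b), this is the region integral divided by the full normalization integral.
Both integrals are even about x = 0, so only the x ≥ 0 halves are needed (the factors of 2 cancel). Substituting t = x/b, A² and the length scale cancel in the ratio: P = ∫_{0}^{0.57} e^(-2·t) dt / ∫_{0}^{∞} e^(-2·t) dt.
An antiderivative of e^(-2·t) is -e^(-2·t)/2; evaluating from 0 to 0.57 gives 1/2 - e^(-57/50)/2, while the full integral is 1/2.
Taking the ratio, P = 0.68018.

P ≈ 0.6802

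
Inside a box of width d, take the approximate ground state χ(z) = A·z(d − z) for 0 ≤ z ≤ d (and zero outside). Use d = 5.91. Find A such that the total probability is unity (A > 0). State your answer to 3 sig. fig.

A ≈ 0.0645

Require ∫ |χ|² dz = 1 over the whole domain.
∫|χ|² dz = A²·(d^5/30).
With d = 5.91: A² = 0.004161 and A = 0.06450.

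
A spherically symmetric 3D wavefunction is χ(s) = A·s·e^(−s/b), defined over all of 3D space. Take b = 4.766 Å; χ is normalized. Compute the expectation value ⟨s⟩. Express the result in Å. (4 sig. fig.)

⟨s⟩ ≈ 11.92 Å

The expectation value is the |χ|²-weighted average of s: ∫ s|χ|² 4πs² ds.
Evaluating both integrals, ⟨s⟩ = 5·b/2.
Putting b = 4.766 gives 11.915.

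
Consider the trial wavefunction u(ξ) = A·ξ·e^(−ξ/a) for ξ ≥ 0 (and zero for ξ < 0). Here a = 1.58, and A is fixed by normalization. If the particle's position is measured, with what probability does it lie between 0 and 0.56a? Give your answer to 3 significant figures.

The probability is P = ∫ |u|² dξ over [0, 0.56a].
The normalization integral ∫|u|²dξ over the whole domain equals a^3/4·A², and A² cancels in the ratio.
In terms of t = ξ/a (A² and the length scale cancel between numerator and denominator), P = [∫_{0}^{0.56} t^2·e^(-2·t) dt] / [∫_{0}^{∞} t^2·e^(-2·t) dt].
With ∫ t^2·e^(-2·t) dt = -(2·t^2 + 2·t + 1)·e^(-2·t)/4 + C, the region integral is 1/4 - 1717·e^(-28/25)/2500 and the full one is 1/4.
The result is P = 0.1036.

P ≈ 0.104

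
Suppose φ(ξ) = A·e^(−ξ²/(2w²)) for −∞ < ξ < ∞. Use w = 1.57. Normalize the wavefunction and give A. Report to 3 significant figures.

The normalization condition is ∫|φ|² dξ = 1 from −∞ to ∞.
Differentiating ∫e^(−αξ²) dξ = √(π/α) under α to get the higher moments, the integral (without the A² prefactor) comes out to √(π)·w.
Hence A² = 1/[√(π)·w].
Plugging in w = 1.57 yields A = 0.5995.

A ≈ 0.599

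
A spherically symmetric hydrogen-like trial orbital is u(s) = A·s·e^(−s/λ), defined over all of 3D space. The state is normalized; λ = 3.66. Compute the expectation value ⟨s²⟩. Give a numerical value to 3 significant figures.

⟨s^2⟩ ≈ 100

⟨s²⟩ = ∫ s^2 |u|² 4πs² ds over the full domain.
Recall ∫₀^∞ s^m e^(−s/β) ds = m!·β^(m+1), since the A² factors cancel between numerator and denominator, ⟨s²⟩ = 15·λ^2/2.
Putting λ = 3.66 gives 100.5.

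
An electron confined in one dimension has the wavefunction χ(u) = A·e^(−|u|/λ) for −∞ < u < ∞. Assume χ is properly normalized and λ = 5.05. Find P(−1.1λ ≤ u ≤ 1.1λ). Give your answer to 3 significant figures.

P = ∫_{−1.1λ}^{1.1λ} |χ(u)|² du.
Since A² = 1/(λ), this is the region integral divided by the full normalization integral.
By symmetry take twice the u ≥ 0 contribution in numerator and denominator; the 2's cancel. Let t = u/λ; then A² and the length scale cancel, so P = ∫_{0}^{1.1} e^(-2·t) dt ÷ ∫_{0}^{∞} e^(-2·t) dt.
An antiderivative of e^(-2·t) is -e^(-2·t)/2; evaluating from 0 to 1.1 gives 1/2 - e^(-11/5)/2, while the full integral is 1/2.
This works out to P = 0.8892.

P ≈ 0.889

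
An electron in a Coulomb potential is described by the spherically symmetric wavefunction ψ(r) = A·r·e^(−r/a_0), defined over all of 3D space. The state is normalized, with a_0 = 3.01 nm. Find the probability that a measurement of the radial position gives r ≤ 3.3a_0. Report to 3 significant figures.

P ≈ 0.787

P = ∫ |ψ|² 4πr² dr over r ≤ 3.3a_0.
The full normalization integral is A²·[3·π·a_0^5] = 1, fixing A².
Let u = r/a_0; then A², 4π and the length scale all cancel, so P = ∫_{0}^{3.3} u^4·e^(-2·u) du ÷ ∫_{0}^{∞} u^4·e^(-2·u) du.
With ∫ u^4·e^(-2·u) du = -(u^4/2 + u^3 + 3·u^2/2 + 3·u/2 + 3/4)·e^(-2·u) + C, the region integral is ≈ 0.59047 and the full one is 3/4.
Taking the ratio yields P = 0.7873.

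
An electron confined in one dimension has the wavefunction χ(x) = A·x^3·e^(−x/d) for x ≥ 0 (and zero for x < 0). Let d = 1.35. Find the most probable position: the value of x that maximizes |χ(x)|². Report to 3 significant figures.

x ≈ 4.05

Differentiate |χ(x)|² with respect to x and set to zero.
This gives x = 3·d.
With d = 1.35, the most probable position is 4.050.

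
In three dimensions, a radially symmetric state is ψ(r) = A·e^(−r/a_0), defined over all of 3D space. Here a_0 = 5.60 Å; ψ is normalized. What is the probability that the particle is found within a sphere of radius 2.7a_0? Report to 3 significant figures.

P ≈ 0.905

Integrate the radial probability density 4πr²|ψ|² over r ≤ 2.7a_0.
Normalization gives A² = 1/(π·a_0^3).
In terms of u = r/a_0 (A², 4π and the length scale all cancel between numerator and denominator), P = [∫_{0}^{2.7} u^2·e^(-2·u) du] / [∫_{0}^{∞} u^2·e^(-2·u) du].
An antiderivative of u^2·e^(-2·u) is -(2·u^2 + 2·u + 1)·e^(-2·u)/4; evaluating from 0 to 2.7 gives 1/4 - 1049·e^(-27/5)/200, while the full integral is 1/4.
The region integral divided by the full integral gives P = 0.9052.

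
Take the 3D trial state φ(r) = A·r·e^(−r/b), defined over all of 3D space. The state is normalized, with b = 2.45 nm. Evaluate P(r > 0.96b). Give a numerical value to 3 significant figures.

With dV = 4πr²dr, the probability is ∫|φ|² dV over r > 0.96b.
Normalization gives A² = 1/(3·π·b^5).
In terms of u = r/b (A², 4π and the length scale all cancel between numerator and denominator), P = [∫_{0.96}^{∞} u^4·e^(-2·u) du] / [∫_{0}^{∞} u^4·e^(-2·u) du].
An antiderivative of u^4·e^(-2·u) is -(u^4/2 + u^3 + 3·u^2/2 + 3·u/2 + 3/4)·e^(-2·u); evaluating from 0.96 to ∞ gives ≈ 0.71571, while the full integral is 3/4.
This evaluates to P = 0.9543.

P ≈ 0.954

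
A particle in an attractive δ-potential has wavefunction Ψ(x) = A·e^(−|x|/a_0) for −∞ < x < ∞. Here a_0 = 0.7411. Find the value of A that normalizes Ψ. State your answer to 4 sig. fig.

A ≈ 1.162

We need A² ∫|f|² dx = 1, taking the integral from −∞ to ∞.
Carrying out the integral gives A² · a_0.
Hence A² = 1/[a_0].
Plugging in a_0 = 0.7411 yields A = 1.1616.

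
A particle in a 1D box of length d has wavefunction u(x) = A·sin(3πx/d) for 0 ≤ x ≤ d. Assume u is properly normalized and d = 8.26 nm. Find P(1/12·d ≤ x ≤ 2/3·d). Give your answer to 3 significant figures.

P ≈ 0.636

The probability is P = ∫ |u|² dx over [1/12·d, 2/3·d].
The normalization integral ∫|u|²dx over the whole domain equals d/2·A², and A² cancels in the ratio.
Let t = x/d; then A² and the length scale cancel, so P = ∫_{1/12}^{2/3} sin(3·π·t)^2 dt ÷ ∫_{0}^{1} sin(3·π·t)^2 dt.
With ∫ sin(3·π·t)^2 dt = t/2 - sin(6·π·t)/(12·π) + C, the region integral is 1/(12·π) + 7/24 and the full one is 1/2.
The result is P = (2 + 7·π)/(12·π).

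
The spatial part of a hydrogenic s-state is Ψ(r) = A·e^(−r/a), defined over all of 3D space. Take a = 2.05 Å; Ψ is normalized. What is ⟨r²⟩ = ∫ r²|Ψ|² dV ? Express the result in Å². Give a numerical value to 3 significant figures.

By definition ⟨r²⟩ = ∫ r^2 |Ψ(r)|² 4πr² dr.
Since the A² factors cancel between numerator and denominator, ⟨r²⟩ = 3·a^2.
Putting a = 2.05 gives 12.61.

⟨r^2⟩ ≈ 12.6 Å^2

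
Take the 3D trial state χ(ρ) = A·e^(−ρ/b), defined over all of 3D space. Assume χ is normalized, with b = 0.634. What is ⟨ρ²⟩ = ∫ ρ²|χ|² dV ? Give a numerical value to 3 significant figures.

By definition ⟨ρ²⟩ = ∫ ρ^2 |χ(ρ)|² 4πρ² dρ.
Recall ∫₀^∞ ρ^m e^(−ρ/β) dρ = m!·β^(m+1), evaluating both integrals, ⟨ρ²⟩ = 3·b^2.
With b = 0.634, ⟨ρ^2⟩ = 1.206.

⟨ρ^2⟩ ≈ 1.21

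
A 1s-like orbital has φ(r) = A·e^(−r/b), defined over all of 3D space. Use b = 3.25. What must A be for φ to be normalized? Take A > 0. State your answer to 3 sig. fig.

A ≈ 0.0963

Require ∫ |φ|² 4πr² dr = 1 over the whole domain.
In 3D with spherical symmetry the volume element is 4πr² dr.
∫|φ|² 4πr² dr = A²·(π·b^3).
Setting this equal to 1 gives A² = 1/(π·b^3).
Plugging in b = 3.25 yields A = 0.09629.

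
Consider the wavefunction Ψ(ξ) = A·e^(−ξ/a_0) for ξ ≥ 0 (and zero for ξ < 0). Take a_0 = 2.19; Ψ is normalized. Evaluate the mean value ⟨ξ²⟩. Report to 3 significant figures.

⟨ξ^2⟩ ≈ 2.40

The expectation value is the |Ψ|²-weighted average of ξ^2: ∫ ξ^2|Ψ|² dξ.
Evaluating both integrals, ⟨ξ²⟩ = a_0^2/2.
With a_0 = 2.19, ⟨ξ^2⟩ = 2.398.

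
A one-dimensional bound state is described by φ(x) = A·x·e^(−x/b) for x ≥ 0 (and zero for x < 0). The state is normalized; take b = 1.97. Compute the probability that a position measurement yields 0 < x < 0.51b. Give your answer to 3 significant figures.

P = ∫_{0}^{0.51b} |φ(x)|² dx.
The normalization integral ∫|φ|²dx over the whole domain equals b^3/4·A², and A² cancels in the ratio.
In terms of u = x/b (A² and the length scale cancel between numerator and denominator), P = [∫_{0}^{0.51} u^2·e^(-2·u) du] / [∫_{0}^{∞} u^2·e^(-2·u) du].
Using ∫ u^2·e^(-2·u) du = -(2·u^2 + 2·u + 1)·e^(-2·u)/4, the numerator is ≈ 0.021004 and the denominator is 1/4.
The result is P = 0.08402.

P ≈ 0.0840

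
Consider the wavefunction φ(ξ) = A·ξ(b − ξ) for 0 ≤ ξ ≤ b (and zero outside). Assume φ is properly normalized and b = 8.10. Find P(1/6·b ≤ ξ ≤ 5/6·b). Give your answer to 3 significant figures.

P ≈ 0.929

The probability is P = ∫ |φ|² dξ over [1/6·b, 5/6·b].
With A² fixed by ∫|φ|² = 1, i.e. A² = (b^5/30)^(−1), substitute and integrate.
In terms of u = ξ/b (A² and the length scale cancel between numerator and denominator), P = [∫_{1/6}^{5/6} u^2·(1 - u)^2 du] / [∫_{0}^{1} u^2·(1 - u)^2 du].
With ∫ u^2·(1 - u)^2 du = u^3·(6·u^2 - 15·u + 10)/30 + C, the region integral is 301/9720 and the full one is 1/30.
This works out to P = 301/324.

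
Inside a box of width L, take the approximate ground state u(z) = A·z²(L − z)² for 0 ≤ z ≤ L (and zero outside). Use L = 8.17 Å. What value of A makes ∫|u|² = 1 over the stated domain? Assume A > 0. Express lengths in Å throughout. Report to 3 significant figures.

A ≈ 0.00197 Å^(-9/2)

We need A² ∫|f|² dz = 1, taking the integral from 0 to L.
Carrying out the integral gives A² · L^9/630.
Setting this equal to 1 gives A² = 1/(L^9/630).
Substituting L = 8.17 gives A² = 0.000003885, so A = 0.001971.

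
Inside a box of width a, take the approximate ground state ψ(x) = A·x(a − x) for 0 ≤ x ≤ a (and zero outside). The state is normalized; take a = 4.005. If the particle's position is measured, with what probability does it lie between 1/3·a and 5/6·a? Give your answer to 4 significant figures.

P = ∫_{1/3·a}^{5/6·a} |ψ(x)|² dx.
With A² fixed by ∫|ψ|² = 1, i.e. A² = (a^5/30)^(−1), substitute and integrate.
In terms of u = x/a (A² and the length scale cancel between numerator and denominator), P = [∫_{1/3}^{5/6} u^2·(1 - u)^2 du] / [∫_{0}^{1} u^2·(1 - u)^2 du].
With ∫ u^2·(1 - u)^2 du = u^3·(6·u^2 - 15·u + 10)/30 + C, the region integral is 163/6480 and the full one is 1/30.
This works out to P = 163/216.

P ≈ 0.7546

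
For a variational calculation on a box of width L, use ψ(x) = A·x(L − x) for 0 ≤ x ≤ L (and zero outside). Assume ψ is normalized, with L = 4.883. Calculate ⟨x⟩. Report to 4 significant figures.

⟨x⟩ = ∫ x |ψ|² dx over the full domain.
Evaluating both integrals, ⟨x⟩ = L/2.
Putting L = 4.883 gives 2.4415.

⟨x⟩ ≈ 2.442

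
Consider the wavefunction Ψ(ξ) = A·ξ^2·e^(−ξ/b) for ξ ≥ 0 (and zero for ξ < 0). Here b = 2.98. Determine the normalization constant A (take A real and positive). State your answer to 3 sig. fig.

Normalization requires ∫|Ψ|² dξ = 1, integrated from 0 to ∞.
Using ∫₀^∞ ξⁿ e^(−αξ) dξ = n!/αⁿ⁺¹, the integral (without the A² prefactor) comes out to 3·b^5/4.
Setting this equal to 1 gives A² = 1/(3·b^5/4).
Substituting b = 2.98 gives A² = 0.005674, so A = 0.07532.

A ≈ 0.0753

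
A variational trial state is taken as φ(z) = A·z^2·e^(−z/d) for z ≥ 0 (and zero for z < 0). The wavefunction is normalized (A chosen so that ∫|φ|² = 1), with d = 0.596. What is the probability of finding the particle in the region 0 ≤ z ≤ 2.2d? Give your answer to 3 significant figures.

P ≈ 0.449

|φ|² is the probability density, so P = ∫_{0}^{2.2d} |φ|² dz.
The normalization integral ∫|φ|²dz over the whole domain equals 3·d^5/4·A², and A² cancels in the ratio.
Let u = z/d; then A² and the length scale cancel, so P = ∫_{0}^{2.2} u^4·e^(-2·u) du ÷ ∫_{0}^{∞} u^4·e^(-2·u) du.
With ∫ u^4·e^(-2·u) du = -(u^4/2 + u^3 + 3·u^2/2 + 3·u/2 + 3/4)·e^(-2·u) + C, the region integral is ≈ 0.33661 and the full one is 3/4.
The result is P = 0.4488.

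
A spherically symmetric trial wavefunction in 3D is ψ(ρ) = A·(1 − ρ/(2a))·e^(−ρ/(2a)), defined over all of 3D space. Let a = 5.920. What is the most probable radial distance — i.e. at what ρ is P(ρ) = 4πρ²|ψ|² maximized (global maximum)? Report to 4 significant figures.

Set d/dρ [P(ρ) = 4πρ²|ψ|²] = 0 and solve for ρ > 0.
This gives ρ = a·(√(5) + 3).
With a = 5.920, the most probable radial distance is 30.998.

ρ ≈ 31.00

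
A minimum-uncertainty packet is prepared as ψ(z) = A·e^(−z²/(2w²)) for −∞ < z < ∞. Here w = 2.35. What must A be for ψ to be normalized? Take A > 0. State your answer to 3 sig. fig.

The normalization condition is ∫|ψ|² dz = 1 from −∞ to ∞.
Differentiating ∫e^(−αz²) dz = √(π/α) under α to get the higher moments, the integral (without the A² prefactor) comes out to √(π)·w.
Plugging in w = 2.35 yields A = 0.4900.

A ≈ 0.490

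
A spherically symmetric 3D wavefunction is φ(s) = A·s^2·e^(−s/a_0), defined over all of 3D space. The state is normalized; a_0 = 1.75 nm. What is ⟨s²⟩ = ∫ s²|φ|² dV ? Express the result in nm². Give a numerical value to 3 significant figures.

⟨s^2⟩ ≈ 42.9 nm^2

⟨s²⟩ = ∫ s^2 |φ|² 4πs² ds over the full domain.
Using ∫₀^∞ sⁿ e^(−αs) ds = n!/αⁿ⁺¹, the ratio of the moment integral to the normalization integral gives ⟨s²⟩ = 14·a_0^2.
Putting a_0 = 1.75 gives 42.88.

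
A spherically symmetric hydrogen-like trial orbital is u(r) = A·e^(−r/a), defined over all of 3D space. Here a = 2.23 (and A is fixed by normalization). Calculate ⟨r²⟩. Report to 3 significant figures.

⟨r^2⟩ ≈ 14.9

The expectation value is the |u|²-weighted average of r^2: ∫ r^2|u|² 4πr² dr.
Using ∫₀^∞ rⁿ e^(−αr) dr = n!/αⁿ⁺¹, since the A² factors cancel between numerator and denominator, ⟨r²⟩ = 3·a^2.
Putting a = 2.23 gives 14.92.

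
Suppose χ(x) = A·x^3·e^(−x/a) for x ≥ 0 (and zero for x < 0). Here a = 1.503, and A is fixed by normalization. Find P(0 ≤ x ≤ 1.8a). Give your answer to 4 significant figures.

P ≈ 0.07327

The probability is P = ∫ |χ|² dx over [0, 1.8a].
With A² fixed by ∫|χ|² = 1, i.e. A² = (45·a^7/8)^(−1), substitute and integrate.
Substituting u = x/a, A² and the length scale cancel in the ratio: P = ∫_{0}^{1.8} u^6·e^(-2·u) du / ∫_{0}^{∞} u^6·e^(-2·u) du.
Using ∫ u^6·e^(-2·u) du = -(4·u^6 + 12·u^5 + 30·u^4 + 60·u^3 + 90·u^2 + 90·u + 45)·e^(-2·u)/8, the numerator is ≈ 0.412163 and the denominator is 45/8.
Evaluating gives P = 0.073273.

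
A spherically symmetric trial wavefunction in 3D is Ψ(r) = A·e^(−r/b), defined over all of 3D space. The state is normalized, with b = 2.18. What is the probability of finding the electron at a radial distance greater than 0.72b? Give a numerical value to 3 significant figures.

Integrate the radial probability density 4πr²|Ψ|² over r > 0.72b.
The full normalization integral is A²·[π·b^3] = 1, fixing A².
Substituting u = r/b, A², 4π and the length scale all cancel in the ratio: P = ∫_{0.72}^{∞} u^2·e^(-2·u) du / ∫_{0}^{∞} u^2·e^(-2·u) du.
An antiderivative of u^2·e^(-2·u) is -(2·u^2 + 2·u + 1)·e^(-2·u)/4; evaluating from 0.72 to ∞ gives 2173·e^(-36/25)/2500, while the full integral is 1/4.
This evaluates to P = 0.8238.

P ≈ 0.824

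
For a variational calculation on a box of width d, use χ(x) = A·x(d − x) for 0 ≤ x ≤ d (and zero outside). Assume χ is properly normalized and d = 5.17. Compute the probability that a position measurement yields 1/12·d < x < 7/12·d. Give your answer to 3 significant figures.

|χ|² is the probability density, so P = ∫_{1/12·d}^{7/12·d} |χ|² dx.
With A² fixed by ∫|χ|² = 1, i.e. A² = (d^5/30)^(−1), substitute and integrate.
Let u = x/d; then A² and the length scale cancel, so P = ∫_{1/12}^{7/12} u^2·(1 - u)^2 du ÷ ∫_{0}^{1} u^2·(1 - u)^2 du.
An antiderivative of u^2·(1 - u)^2 is u^3·(6·u^2 - 15·u + 10)/30; evaluating from 1/12 to 7/12 gives ≈ 0.021610, while the full integral is 1/30.
This works out to P = 4481/6912.

P ≈ 0.648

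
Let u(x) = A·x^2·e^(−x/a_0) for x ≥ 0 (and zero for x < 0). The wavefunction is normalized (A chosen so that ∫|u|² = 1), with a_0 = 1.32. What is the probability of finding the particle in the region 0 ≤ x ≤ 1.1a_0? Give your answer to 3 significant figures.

P ≈ 0.0725

P = ∫_{0}^{1.1a_0} |u(x)|² dx.
With A² fixed by ∫|u|² = 1, i.e. A² = (3·a_0^5/4)^(−1), substitute and integrate.
Substituting t = x/a_0, A² and the length scale cancel in the ratio: P = ∫_{0}^{1.1} t^4·e^(-2·t) dt / ∫_{0}^{∞} t^4·e^(-2·t) dt.
With ∫ t^4·e^(-2·t) dt = -(t^4/2 + t^3 + 3·t^2/2 + 3·t/2 + 3/4)·e^(-2·t) + C, the region integral is ≈ 0.054372 and the full one is 3/4.
Taking the ratio, P = 0.07250.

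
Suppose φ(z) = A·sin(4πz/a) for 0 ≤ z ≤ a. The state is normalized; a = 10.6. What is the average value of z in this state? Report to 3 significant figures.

⟨z⟩ ≈ 5.30

⟨z⟩ = ∫ z |φ|² dz over the full domain.
Evaluating both integrals, ⟨z⟩ = a/2.
Putting a = 10.6 gives 5.300.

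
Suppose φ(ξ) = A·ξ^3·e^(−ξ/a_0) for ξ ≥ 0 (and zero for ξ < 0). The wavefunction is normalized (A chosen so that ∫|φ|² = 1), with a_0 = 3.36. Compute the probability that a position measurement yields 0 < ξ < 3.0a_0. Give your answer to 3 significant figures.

P ≈ 0.394

The probability is P = ∫ |φ|² dξ over [0, 3.0a_0].
Since A² = 1/(45·a_0^7/8), this is the region integral divided by the full normalization integral.
Substituting u = ξ/a_0, A² and the length scale cancel in the ratio: P = ∫_{0}^{3.0} u^6·e^(-2·u) du / ∫_{0}^{∞} u^6·e^(-2·u) du.
Using ∫ u^6·e^(-2·u) du = -(4·u^6 + 12·u^5 + 30·u^4 + 60·u^3 + 90·u^2 + 90·u + 45)·e^(-2·u)/8, the numerator is ≈ 2.2145 and the denominator is 45/8.
Evaluating gives P = 0.3937.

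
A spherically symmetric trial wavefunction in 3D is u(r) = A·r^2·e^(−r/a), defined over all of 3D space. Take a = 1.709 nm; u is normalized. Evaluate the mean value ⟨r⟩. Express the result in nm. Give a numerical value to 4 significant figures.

⟨r⟩ ≈ 5.982 nm

By definition ⟨r⟩ = ∫ r |u(r)|² 4πr² dr.
Evaluating both integrals, ⟨r⟩ = 7·a/2.
With a = 1.709, ⟨r⟩ = 5.9815.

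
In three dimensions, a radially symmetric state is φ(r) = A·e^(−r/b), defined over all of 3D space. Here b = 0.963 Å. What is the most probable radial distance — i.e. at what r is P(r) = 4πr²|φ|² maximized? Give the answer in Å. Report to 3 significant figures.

r ≈ 0.963 Å

Set d/dr [P(r) = 4πr²|φ|²] = 0 and solve for r > 0.
Solving yields r = b.
With b = 0.963, the most probable radial distance is 0.9630 Å.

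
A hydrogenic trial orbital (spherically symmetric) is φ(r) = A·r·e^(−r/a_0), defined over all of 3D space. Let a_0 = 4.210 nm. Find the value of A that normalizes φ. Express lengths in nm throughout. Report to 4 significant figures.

A ≈ 0.008957 nm^(-5/2)

The normalization condition is ∫|φ|² 4πr² dr = 1 from 0 to ∞.
In 3D with spherical symmetry the volume element is 4πr² dr.
Recall ∫₀^∞ r^m e^(−r/β) dr = m!·β^(m+1), with φ = A·r·e^(−r/a_0), the integral evaluates to A²·[3·π·a_0^5].
So A² = (3·π·a_0^5)^(−1).
With a_0 = 4.210: A² = 0.000080227 and A = 0.0089569.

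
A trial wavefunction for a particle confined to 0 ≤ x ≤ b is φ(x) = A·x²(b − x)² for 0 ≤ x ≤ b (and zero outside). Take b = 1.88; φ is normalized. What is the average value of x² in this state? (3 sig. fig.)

⟨x^2⟩ ≈ 0.964

⟨x²⟩ = ∫ x^2 |φ|² dx over the full domain.
Since the A² factors cancel between numerator and denominator, ⟨x²⟩ = 3·b^2/11.
Putting b = 1.88 gives 0.9639.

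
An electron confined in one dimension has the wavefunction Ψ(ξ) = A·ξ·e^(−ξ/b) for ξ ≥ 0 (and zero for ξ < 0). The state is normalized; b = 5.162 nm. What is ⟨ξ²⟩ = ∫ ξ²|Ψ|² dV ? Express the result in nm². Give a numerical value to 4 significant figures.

The expectation value is the |Ψ|²-weighted average of ξ^2: ∫ ξ^2|Ψ|² dξ.
Recall ∫₀^∞ ξ^m e^(−ξ/β) dξ = m!·β^(m+1), evaluating both integrals, ⟨ξ²⟩ = 3·b^2.
Putting b = 5.162 gives 79.939.

⟨ξ^2⟩ ≈ 79.94 nm^2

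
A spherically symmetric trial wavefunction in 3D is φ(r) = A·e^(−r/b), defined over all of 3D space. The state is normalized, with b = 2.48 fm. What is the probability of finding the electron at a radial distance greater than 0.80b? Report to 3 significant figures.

P ≈ 0.783

Integrate the radial probability density 4πr²|φ|² over r > 0.80b.
Normalization gives A² = 1/(π·b^3).
Let u = r/b; then A², 4π and the length scale all cancel, so P = ∫_{0.80}^{∞} u^2·e^(-2·u) du ÷ ∫_{0}^{∞} u^2·e^(-2·u) du.
With ∫ u^2·e^(-2·u) du = -(2·u^2 + 2·u + 1)·e^(-2·u)/4 + C, the region integral is 97·e^(-8/5)/100 and the full one is 1/4.
This evaluates to P = 0.7834.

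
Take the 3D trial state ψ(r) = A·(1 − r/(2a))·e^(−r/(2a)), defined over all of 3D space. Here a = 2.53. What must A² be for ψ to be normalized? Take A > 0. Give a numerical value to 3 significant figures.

The normalization condition is ∫|ψ|² 4πr² dr = 1 from 0 to ∞.
Using ∫₀^∞ rⁿ e^(−αr) dr = n!/αⁿ⁺¹, ∫|ψ|² 4πr² dr = A²·(8·π·a^3).
Hence A² = 1/[8·π·a^3].
With a = 2.53: A² = 0.002457 and A = 0.04957.

A^2 ≈ 0.00246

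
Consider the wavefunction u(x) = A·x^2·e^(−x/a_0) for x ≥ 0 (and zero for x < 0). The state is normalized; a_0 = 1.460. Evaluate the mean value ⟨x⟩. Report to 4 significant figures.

⟨x⟩ ≈ 3.650

⟨x⟩ = ∫ x |u|² dx over the full domain.
With ∫₀^∞ x^5 e^(−αx) dx = 5!/α^6, the ratio of the moment integral to the normalization integral gives ⟨x⟩ = 5·a_0/2.
With a_0 = 1.460, ⟨x⟩ = 3.6500.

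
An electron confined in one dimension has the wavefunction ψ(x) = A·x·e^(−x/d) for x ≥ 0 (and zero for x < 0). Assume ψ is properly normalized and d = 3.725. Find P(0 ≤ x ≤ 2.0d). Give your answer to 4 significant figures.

P ≈ 0.7619

The probability is P = ∫ |ψ|² dx over [0, 2.0d].
With A² fixed by ∫|ψ|² = 1, i.e. A² = (d^3/4)^(−1), substitute and integrate.
In terms of u = x/d (A² and the length scale cancel between numerator and denominator), P = [∫_{0}^{2.0} u^2·e^(-2·u) du] / [∫_{0}^{∞} u^2·e^(-2·u) du].
Using ∫ u^2·e^(-2·u) du = -(2·u^2 + 2·u + 1)·e^(-2·u)/4, the numerator is 1/4 - 13·e^(-4)/4 and the denominator is 1/4.
Evaluating gives P = 0.76190.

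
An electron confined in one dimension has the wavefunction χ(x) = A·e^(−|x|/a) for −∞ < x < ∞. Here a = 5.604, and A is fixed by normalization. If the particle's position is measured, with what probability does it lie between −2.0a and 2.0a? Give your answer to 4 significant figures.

P = ∫_{−2.0a}^{2.0a} |χ(x)|² dx.
The normalization integral ∫|χ|²dx over the whole domain equals a·A², and A² cancels in the ratio.
By symmetry take twice the x ≥ 0 contribution in numerator and denominator; the 2's cancel. Let u = x/a; then A² and the length scale cancel, so P = ∫_{0}^{2.0} e^(-2·u) du ÷ ∫_{0}^{∞} e^(-2·u) du.
Using ∫ e^(-2·u) du = -e^(-2·u)/2, the numerator is 1/2 - e^(-4)/2 and the denominator is 1/2.
The result is P = 0.98168.

P ≈ 0.9817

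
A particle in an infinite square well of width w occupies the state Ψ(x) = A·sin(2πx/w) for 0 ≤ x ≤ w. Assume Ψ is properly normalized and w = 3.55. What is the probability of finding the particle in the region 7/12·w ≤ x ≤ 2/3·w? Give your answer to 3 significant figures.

P = ∫_{7/12·w}^{2/3·w} |Ψ(x)|² dx.
The normalization integral ∫|Ψ|²dx over the whole domain equals w/2·A², and A² cancels in the ratio.
Substituting u = x/w, A² and the length scale cancel in the ratio: P = ∫_{7/12}^{2/3} sin(2·π·u)^2 du / ∫_{0}^{1} sin(2·π·u)^2 du.
Using ∫ sin(2·π·u)^2 du = u/2 - sin(4·π·u)/(8·π), the numerator is 1/24 and the denominator is 1/2.
The result is P = 1/12.

P ≈ 0.0833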